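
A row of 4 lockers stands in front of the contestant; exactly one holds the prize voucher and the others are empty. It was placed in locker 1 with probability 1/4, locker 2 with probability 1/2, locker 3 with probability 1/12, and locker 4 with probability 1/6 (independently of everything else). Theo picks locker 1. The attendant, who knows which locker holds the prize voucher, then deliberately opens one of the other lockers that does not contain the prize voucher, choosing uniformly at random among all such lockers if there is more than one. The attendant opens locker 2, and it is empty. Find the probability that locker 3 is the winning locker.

Condition on the true location of the prize voucher.
If it is in locker 1 (prior 1/4): the attendant has 3 equally likely choices, so probability 1/3; weight (1/4)·(1/3) = 1/12.
If it is in locker 2 (prior 1/2): the attendant opened locker 2, so this case is ruled out; weight (1/2)·0 = 0.
If it is in locker 3 (prior 1/12): the attendant has 2 equally likely choices, so probability 1/2; weight (1/12)·(1/2) = 1/24.
If it is in locker 4 (prior 1/6): the attendant has 2 equally likely choices, so probability 1/2; weight (1/6)·(1/2) = 1/12.
The weights sum to 5/24.
So P(the prize voucher in locker 3 | the attendant opened locker 2) = (1/24) / (5/24) = 1/5.

1/5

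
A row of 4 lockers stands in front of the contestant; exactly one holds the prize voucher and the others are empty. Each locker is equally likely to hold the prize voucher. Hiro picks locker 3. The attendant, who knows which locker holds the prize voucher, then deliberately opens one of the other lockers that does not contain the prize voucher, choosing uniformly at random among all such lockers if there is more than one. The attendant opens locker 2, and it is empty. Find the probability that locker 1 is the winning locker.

3/8

Apply Bayes' rule, conditioning on where the prize voucher actually is.
If it is in either of lockers 1 and 4 (prior 1/4 each): the attendant has 2 equally likely choices, so probability 1/2; weight (1/4)·(1/2) = 1/8 each.
If it is in locker 2 (prior 1/4): the attendant opened locker 2, so this case is ruled out; weight (1/4)·0 = 0.
If it is in locker 3 (prior 1/4): the attendant has 3 equally likely choices, so probability 1/3; weight (1/4)·(1/3) = 1/12.
The weights sum to 1/3.
So P(the prize voucher in locker 1 | the attendant opened locker 2) = (1/8) / (1/3) = 3/8.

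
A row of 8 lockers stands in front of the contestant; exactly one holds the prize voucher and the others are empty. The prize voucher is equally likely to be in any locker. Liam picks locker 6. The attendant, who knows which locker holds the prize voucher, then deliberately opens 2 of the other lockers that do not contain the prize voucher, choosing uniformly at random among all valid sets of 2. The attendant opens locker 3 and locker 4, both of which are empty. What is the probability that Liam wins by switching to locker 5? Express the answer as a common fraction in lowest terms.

7/40

Apply Bayes' rule, conditioning on where the prize voucher actually is.
If it is in any of lockers 1, 2, 5, 7, and 8 (prior 1/8 each): the attendant has 15 equally likely choices, so probability 1/15; weight (1/8)·(1/15) = 1/120 each.
If it is in either of lockers 3 and 4 (prior 1/8 each): that locker was opened and seen not to hold the prize — ruled out; weight (1/8)·0 = 0 each.
If it is in locker 6 (prior 1/8): the attendant has 21 equally likely choices, so probability 1/21; weight (1/8)·(1/21) = 1/168.
The weights sum to 1/21.
So P(the prize voucher in locker 5 | the attendant opened locker 3 and locker 4) = (1/120) / (1/21) = 7/40.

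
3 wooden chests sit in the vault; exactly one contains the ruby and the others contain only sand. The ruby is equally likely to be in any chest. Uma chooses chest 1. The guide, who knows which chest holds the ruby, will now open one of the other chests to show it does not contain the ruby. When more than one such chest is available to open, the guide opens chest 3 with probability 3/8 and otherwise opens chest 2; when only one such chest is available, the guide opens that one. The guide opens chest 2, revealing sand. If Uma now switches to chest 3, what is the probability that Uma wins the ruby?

8/13

Condition on the true location of the ruby.
If it is in chest 1 (prior 1/3): chest 3 is available but not opened, probability 5/8; weight (1/3)·(5/8) = 5/24.
If it is in chest 2 (prior 1/3): the guide opened chest 2, so this case is ruled out; weight (1/3)·0 = 0.
If it is in chest 3 (prior 1/3): only chest 2 is available, probability 1; weight (1/3)·1 = 1/3.
The weights sum to 13/24.
So P(the ruby in chest 3 | the guide opened chest 2) = (1/3) / (13/24) = 8/13.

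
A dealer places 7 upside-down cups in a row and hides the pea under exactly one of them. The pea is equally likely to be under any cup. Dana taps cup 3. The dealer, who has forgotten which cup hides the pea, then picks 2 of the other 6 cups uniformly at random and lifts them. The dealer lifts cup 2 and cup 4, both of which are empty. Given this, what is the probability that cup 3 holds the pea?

Because the dealer chose which cups to lift without knowing where the pea is, the choice is independent of the prize location. Learning that none of the 2 opened cups holds the pea simply rules out those 2 locations and leaves the remaining 5 cups still equally likely by symmetry.
So P(the pea under cup 3) = 1/5.

1/5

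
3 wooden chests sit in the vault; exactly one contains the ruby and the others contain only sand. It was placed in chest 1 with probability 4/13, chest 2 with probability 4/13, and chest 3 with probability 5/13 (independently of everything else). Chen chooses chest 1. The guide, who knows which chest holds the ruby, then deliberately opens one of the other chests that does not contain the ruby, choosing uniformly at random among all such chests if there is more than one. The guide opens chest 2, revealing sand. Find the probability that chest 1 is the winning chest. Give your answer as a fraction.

2/7

Consider each possible location of the ruby in turn.
If it is in chest 1 (prior 4/13): the guide has 2 equally likely choices, so probability 1/2; weight (4/13)·(1/2) = 2/13.
If it is in chest 2 (prior 4/13): the guide opened chest 2, so this case is ruled out; weight (4/13)·0 = 0.
If it is in chest 3 (prior 5/13): the guide has no choice, probability 1; weight (5/13)·1 = 5/13.
The weights sum to 7/13.
So P(the ruby in chest 1 | the guide opened chest 2) = (2/13) / (7/13) = 2/7.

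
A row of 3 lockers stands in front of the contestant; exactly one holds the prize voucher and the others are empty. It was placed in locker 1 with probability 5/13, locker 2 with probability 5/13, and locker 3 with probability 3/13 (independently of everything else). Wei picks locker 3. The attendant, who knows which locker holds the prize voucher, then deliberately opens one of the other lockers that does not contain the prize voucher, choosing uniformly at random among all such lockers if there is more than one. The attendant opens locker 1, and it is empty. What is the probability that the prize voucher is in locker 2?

Consider each possible location of the prize voucher in turn.
If it is in locker 1 (prior 5/13): the attendant opened locker 1, so this case is ruled out; weight (5/13)·0 = 0.
If it is in locker 2 (prior 5/13): the attendant has no choice, probability 1; weight (5/13)·1 = 5/13.
If it is in locker 3 (prior 3/13): the attendant has 2 equally likely choices, so probability 1/2; weight (3/13)·(1/2) = 3/26.
The weights sum to 1/2.
So P(the prize voucher in locker 2 | the attendant opened locker 1) = (5/13) / (1/2) = 10/13.

10/13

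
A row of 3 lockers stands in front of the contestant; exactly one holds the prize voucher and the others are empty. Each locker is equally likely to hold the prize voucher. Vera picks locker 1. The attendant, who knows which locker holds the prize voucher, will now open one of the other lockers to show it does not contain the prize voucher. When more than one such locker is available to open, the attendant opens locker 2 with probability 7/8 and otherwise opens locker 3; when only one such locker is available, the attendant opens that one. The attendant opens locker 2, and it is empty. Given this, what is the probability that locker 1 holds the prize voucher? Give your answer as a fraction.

Apply Bayes' rule, conditioning on where the prize voucher actually is.
If it is in locker 1 (prior 1/3): locker 2 is available, opened with probability 7/8; weight (1/3)·(7/8) = 7/24.
If it is in locker 2 (prior 1/3): the attendant opened locker 2, so this case is ruled out; weight (1/3)·0 = 0.
If it is in locker 3 (prior 1/3): only locker 2 is available, probability 1; weight (1/3)·1 = 1/3.
The weights sum to 5/8.
So P(the prize voucher in locker 1 | the attendant opened locker 2) = (7/24) / (5/8) = 7/15.

7/15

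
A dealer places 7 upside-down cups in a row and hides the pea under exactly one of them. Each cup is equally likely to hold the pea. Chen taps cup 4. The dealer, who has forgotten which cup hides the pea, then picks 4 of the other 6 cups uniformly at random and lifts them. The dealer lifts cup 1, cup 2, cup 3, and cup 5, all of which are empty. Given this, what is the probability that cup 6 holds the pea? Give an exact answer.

Because the dealer chose which cups to lift without knowing where the pea is, the choice is independent of the prize location. Learning that none of the 4 opened cups holds the pea simply rules out those 4 locations and leaves the remaining 3 cups still equally likely by symmetry.
So P(the pea under cup 6) = 1/3.

1/3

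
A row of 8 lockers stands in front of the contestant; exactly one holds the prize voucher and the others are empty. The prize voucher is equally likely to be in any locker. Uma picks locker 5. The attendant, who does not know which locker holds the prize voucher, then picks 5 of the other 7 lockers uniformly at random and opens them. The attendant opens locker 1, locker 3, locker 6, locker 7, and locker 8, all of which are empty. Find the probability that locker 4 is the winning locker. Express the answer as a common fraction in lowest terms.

1/3

Consider each possible location of the prize voucher in turn.
If it is in any of lockers 1, 3, 6, 7, and 8 (prior 1/8 each): that locker was opened and seen not to hold the prize — ruled out; weight (1/8)·0 = 0 each.
If it is in any of lockers 2, 4, and 5 (prior 1/8 each): the attendant picks exactly this set with probability 1/21 regardless, and none is the prize; weight (1/8)·(1/21) = 1/168 each.
The weights sum to 1/56.
So P(the prize voucher in locker 4 | the attendant opened locker 1, locker 3, locker 6, locker 7, and locker 8) = (1/168) / (1/56) = 1/3.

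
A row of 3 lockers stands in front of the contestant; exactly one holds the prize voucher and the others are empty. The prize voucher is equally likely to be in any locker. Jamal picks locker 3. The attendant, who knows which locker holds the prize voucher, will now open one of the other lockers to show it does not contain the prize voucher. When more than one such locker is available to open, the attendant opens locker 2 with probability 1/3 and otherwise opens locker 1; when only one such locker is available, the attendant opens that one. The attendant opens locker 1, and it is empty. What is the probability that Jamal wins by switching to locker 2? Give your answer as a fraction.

Consider each possible location of the prize voucher in turn.
If it is in locker 1 (prior 1/3): the attendant opened locker 1, so this case is ruled out; weight (1/3)·0 = 0.
If it is in locker 2 (prior 1/3): only locker 1 is available, probability 1; weight (1/3)·1 = 1/3.
If it is in locker 3 (prior 1/3): locker 2 is available but not opened, probability 2/3; weight (1/3)·(2/3) = 2/9.
The weights sum to 5/9.
So P(the prize voucher in locker 2 | the attendant opened locker 1) = (1/3) / (5/9) = 3/5.

3/5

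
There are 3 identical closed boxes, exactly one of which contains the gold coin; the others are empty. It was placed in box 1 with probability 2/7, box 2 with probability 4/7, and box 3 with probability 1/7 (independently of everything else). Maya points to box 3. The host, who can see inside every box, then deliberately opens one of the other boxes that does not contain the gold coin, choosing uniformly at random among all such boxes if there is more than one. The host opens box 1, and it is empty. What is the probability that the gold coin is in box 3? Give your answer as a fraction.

1/9

Apply Bayes' rule, conditioning on where the gold coin actually is.
If it is in box 1 (prior 2/7): the host opened box 1, so this case is ruled out; weight (2/7)·0 = 0.
If it is in box 2 (prior 4/7): the host has no choice, probability 1; weight (4/7)·1 = 4/7.
If it is in box 3 (prior 1/7): the host has 2 equally likely choices, so probability 1/2; weight (1/7)·(1/2) = 1/14.
The weights sum to 9/14.
So P(the gold coin in box 3 | the host opened box 1) = (1/14) / (9/14) = 1/9.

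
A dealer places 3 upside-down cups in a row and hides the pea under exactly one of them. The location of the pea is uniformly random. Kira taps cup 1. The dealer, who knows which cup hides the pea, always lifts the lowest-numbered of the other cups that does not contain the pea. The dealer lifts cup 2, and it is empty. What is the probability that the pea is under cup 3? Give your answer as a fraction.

Condition on the true location of the pea.
If it is under either of cups 1 and 3 (prior 1/3 each): cup 2 is the lowest-numbered option available, probability 1; weight (1/3)·1 = 1/3 each.
If it is under cup 2 (prior 1/3): the dealer opened cup 2, so this case is ruled out; weight (1/3)·0 = 0.
The weights sum to 2/3.
So P(the pea under cup 3 | the dealer opened cup 2) = (1/3) / (2/3) = 1/2.

1/2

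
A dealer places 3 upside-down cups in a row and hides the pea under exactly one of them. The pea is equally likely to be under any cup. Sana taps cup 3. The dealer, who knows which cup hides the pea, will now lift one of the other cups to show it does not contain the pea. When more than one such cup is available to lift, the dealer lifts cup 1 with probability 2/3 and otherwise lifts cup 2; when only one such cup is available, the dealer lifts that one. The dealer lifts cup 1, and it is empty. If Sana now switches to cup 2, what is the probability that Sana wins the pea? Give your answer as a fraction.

3/5

Apply Bayes' rule, conditioning on where the pea actually is.
If it is under cup 1 (prior 1/3): the dealer opened cup 1, so this case is ruled out; weight (1/3)·0 = 0.
If it is under cup 2 (prior 1/3): only cup 1 is available, probability 1; weight (1/3)·1 = 1/3.
If it is under cup 3 (prior 1/3): cup 1 is available, opened with probability 2/3; weight (1/3)·(2/3) = 2/9.
The weights sum to 5/9.
So P(the pea under cup 2 | the dealer opened cup 1) = (1/3) / (5/9) = 3/5.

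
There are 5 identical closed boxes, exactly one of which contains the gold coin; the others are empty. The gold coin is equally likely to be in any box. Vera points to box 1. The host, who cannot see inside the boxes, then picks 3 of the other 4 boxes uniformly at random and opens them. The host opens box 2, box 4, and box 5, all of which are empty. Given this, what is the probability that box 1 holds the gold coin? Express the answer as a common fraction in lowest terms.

Because the host chose which boxes to open without knowing where the gold coin is, the choice is independent of the prize location. Learning that none of the 3 opened boxes holds the gold coin simply rules out those 3 locations and leaves the remaining 2 boxes still equally likely by symmetry.
So P(the gold coin in box 1) = 1/2.

1/2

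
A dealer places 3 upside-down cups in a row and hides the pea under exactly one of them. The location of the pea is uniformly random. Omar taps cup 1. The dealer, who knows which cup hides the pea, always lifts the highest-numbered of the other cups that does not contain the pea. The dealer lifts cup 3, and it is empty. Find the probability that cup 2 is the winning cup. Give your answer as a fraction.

1/2

Consider each possible location of the pea in turn.
If it is under either of cups 1 and 2 (prior 1/3 each): cup 3 is the highest-numbered option available, probability 1; weight (1/3)·1 = 1/3 each.
If it is under cup 3 (prior 1/3): the dealer opened cup 3, so this case is ruled out; weight (1/3)·0 = 0.
The weights sum to 2/3.
So P(the pea under cup 2 | the dealer opened cup 3) = (1/3) / (2/3) = 1/2.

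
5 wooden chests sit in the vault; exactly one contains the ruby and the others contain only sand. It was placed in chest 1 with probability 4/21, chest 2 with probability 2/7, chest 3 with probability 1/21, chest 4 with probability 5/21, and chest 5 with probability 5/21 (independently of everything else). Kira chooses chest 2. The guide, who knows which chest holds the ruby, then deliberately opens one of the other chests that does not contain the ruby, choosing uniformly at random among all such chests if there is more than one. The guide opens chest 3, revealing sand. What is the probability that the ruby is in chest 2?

9/37

Consider each possible location of the ruby in turn.
If it is in chest 1 (prior 4/21): the guide has 3 equally likely choices, so probability 1/3; weight (4/21)·(1/3) = 4/63.
If it is in chest 2 (prior 2/7): the guide has 4 equally likely choices, so probability 1/4; weight (2/7)·(1/4) = 1/14.
If it is in chest 3 (prior 1/21): the guide opened chest 3, so this case is ruled out; weight (1/21)·0 = 0.
If it is in either of chests 4 and 5 (prior 5/21 each): the guide has 3 equally likely choices, so probability 1/3; weight (5/21)·(1/3) = 5/63 each.
The weights sum to 37/126.
So P(the ruby in chest 2 | the guide opened chest 3) = (1/14) / (37/126) = 9/37.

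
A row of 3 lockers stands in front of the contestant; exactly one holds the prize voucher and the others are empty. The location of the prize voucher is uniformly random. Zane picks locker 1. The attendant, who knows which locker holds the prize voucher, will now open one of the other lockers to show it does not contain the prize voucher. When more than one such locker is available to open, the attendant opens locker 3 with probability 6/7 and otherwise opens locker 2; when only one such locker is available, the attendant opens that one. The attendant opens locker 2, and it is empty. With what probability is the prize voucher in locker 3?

7/8

Consider each possible location of the prize voucher in turn.
If it is in locker 1 (prior 1/3): locker 3 is available but not opened, probability 1/7; weight (1/3)·(1/7) = 1/21.
If it is in locker 2 (prior 1/3): the attendant opened locker 2, so this case is ruled out; weight (1/3)·0 = 0.
If it is in locker 3 (prior 1/3): only locker 2 is available, probability 1; weight (1/3)·1 = 1/3.
The weights sum to 8/21.
So P(the prize voucher in locker 3 | the attendant opened locker 2) = (1/3) / (8/21) = 7/8.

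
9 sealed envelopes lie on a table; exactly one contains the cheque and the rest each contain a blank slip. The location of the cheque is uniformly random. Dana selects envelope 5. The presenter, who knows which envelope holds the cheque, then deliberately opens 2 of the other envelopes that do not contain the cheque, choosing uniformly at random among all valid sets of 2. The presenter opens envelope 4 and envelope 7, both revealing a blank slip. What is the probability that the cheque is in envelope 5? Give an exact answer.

1/9

Apply Bayes' rule, conditioning on where the cheque actually is.
If it is in any of envelopes 1, 2, 3, 6, 8, and 9 (prior 1/9 each): the presenter has 21 equally likely choices, so probability 1/21; weight (1/9)·(1/21) = 1/189 each.
If it is in either of envelopes 4 and 7 (prior 1/9 each): that envelope was opened and seen not to hold the prize — ruled out; weight (1/9)·0 = 0 each.
If it is in envelope 5 (prior 1/9): the presenter has 28 equally likely choices, so probability 1/28; weight (1/9)·(1/28) = 1/252.
The weights sum to 1/28.
So P(the cheque in envelope 5 | the presenter opened envelope 4 and envelope 7) = (1/252) / (1/28) = 1/9.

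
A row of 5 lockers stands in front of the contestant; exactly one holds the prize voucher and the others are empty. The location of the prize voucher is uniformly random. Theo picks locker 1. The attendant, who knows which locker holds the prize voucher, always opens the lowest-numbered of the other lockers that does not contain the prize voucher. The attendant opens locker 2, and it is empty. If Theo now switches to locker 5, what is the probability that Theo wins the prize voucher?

1/4

Condition on the true location of the prize voucher.
If it is in any of lockers 1, 3, 4, and 5 (prior 1/5 each): locker 2 is the lowest-numbered option available, probability 1; weight (1/5)·1 = 1/5 each.
If it is in locker 2 (prior 1/5): the attendant opened locker 2, so this case is ruled out; weight (1/5)·0 = 0.
The weights sum to 4/5.
So P(the prize voucher in locker 5 | the attendant opened locker 2) = (1/5) / (4/5) = 1/4.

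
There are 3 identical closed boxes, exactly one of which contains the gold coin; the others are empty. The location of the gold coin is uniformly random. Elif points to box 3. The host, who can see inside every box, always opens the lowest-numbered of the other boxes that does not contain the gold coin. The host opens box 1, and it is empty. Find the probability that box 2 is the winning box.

Condition on the true location of the gold coin.
If it is in box 1 (prior 1/3): the host opened box 1, so this case is ruled out; weight (1/3)·0 = 0.
If it is in either of boxes 2 and 3 (prior 1/3 each): box 1 is the lowest-numbered option available, probability 1; weight (1/3)·1 = 1/3 each.
The weights sum to 2/3.
So P(the gold coin in box 2 | the host opened box 1) = (1/3) / (2/3) = 1/2.

1/2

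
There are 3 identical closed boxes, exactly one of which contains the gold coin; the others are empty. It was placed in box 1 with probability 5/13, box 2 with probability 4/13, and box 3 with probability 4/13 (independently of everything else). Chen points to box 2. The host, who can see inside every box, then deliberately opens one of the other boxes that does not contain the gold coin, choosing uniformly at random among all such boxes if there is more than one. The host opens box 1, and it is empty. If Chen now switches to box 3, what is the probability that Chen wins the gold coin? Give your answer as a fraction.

Condition on the true location of the gold coin.
If it is in box 1 (prior 5/13): the host opened box 1, so this case is ruled out; weight (5/13)·0 = 0.
If it is in box 2 (prior 4/13): the host has 2 equally likely choices, so probability 1/2; weight (4/13)·(1/2) = 2/13.
If it is in box 3 (prior 4/13): the host has no choice, probability 1; weight (4/13)·1 = 4/13.
The weights sum to 6/13.
So P(the gold coin in box 3 | the host opened box 1) = (4/13) / (6/13) = 2/3.

2/3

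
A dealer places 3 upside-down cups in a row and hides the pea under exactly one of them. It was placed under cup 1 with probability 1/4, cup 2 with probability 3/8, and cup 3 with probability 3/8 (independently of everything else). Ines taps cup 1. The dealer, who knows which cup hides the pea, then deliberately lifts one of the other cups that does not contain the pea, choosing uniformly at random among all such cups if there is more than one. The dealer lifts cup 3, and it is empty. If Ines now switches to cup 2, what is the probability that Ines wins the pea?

Apply Bayes' rule, conditioning on where the pea actually is.
If it is under cup 1 (prior 1/4): the dealer has 2 equally likely choices, so probability 1/2; weight (1/4)·(1/2) = 1/8.
If it is under cup 2 (prior 3/8): the dealer has no choice, probability 1; weight (3/8)·1 = 3/8.
If it is under cup 3 (prior 3/8): the dealer opened cup 3, so this case is ruled out; weight (3/8)·0 = 0.
The weights sum to 1/2.
So P(the pea under cup 2 | the dealer opened cup 3) = (3/8) / (1/2) = 3/4.

3/4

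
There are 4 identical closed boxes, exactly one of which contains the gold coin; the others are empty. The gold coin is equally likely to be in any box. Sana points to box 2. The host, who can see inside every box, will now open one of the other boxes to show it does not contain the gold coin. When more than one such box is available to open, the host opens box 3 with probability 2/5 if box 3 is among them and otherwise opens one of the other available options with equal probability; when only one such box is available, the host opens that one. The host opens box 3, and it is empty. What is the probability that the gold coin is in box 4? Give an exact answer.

Condition on the true location of the gold coin.
If it is in any of boxes 1, 2, and 4 (prior 1/4 each): box 3 is available, opened with probability 2/5; weight (1/4)·(2/5) = 1/10 each.
If it is in box 3 (prior 1/4): the host opened box 3, so this case is ruled out; weight (1/4)·0 = 0.
The weights sum to 3/10.
So P(the gold coin in box 4 | the host opened box 3) = (1/10) / (3/10) = 1/3.

1/3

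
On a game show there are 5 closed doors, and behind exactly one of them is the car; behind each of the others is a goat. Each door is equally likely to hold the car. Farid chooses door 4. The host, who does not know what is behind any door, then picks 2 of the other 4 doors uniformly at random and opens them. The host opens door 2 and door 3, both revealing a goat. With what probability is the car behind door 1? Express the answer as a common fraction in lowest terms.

1/3

Consider each possible location of the car in turn.
If it is behind any of doors 1, 4, and 5 (prior 1/5 each): the host picks exactly this set with probability 1/6 regardless, and none is the prize; weight (1/5)·(1/6) = 1/30 each.
If it is behind either of doors 2 and 3 (prior 1/5 each): that door was opened and seen not to hold the prize — ruled out; weight (1/5)·0 = 0 each.
The weights sum to 1/10.
So P(the car behind door 1 | the host opened door 2 and door 3) = (1/30) / (1/10) = 1/3.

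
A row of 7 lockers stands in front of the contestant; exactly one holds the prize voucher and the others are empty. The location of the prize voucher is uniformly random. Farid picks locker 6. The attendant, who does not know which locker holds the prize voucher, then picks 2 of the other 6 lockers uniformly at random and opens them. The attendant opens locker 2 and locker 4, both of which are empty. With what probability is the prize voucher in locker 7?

1/5

Consider each possible location of the prize voucher in turn.
If it is in any of lockers 1, 3, 5, 6, and 7 (prior 1/7 each): the attendant picks exactly this set with probability 1/15 regardless, and none is the prize; weight (1/7)·(1/15) = 1/105 each.
If it is in either of lockers 2 and 4 (prior 1/7 each): that locker was opened and seen not to hold the prize — ruled out; weight (1/7)·0 = 0 each.
The weights sum to 1/21.
So P(the prize voucher in locker 7 | the attendant opened locker 2 and locker 4) = (1/105) / (1/21) = 1/5.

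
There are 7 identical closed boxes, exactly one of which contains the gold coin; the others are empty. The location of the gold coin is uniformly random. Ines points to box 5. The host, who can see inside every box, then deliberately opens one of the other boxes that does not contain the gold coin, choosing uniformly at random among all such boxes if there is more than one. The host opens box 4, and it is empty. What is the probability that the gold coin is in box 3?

Condition on the true location of the gold coin.
If it is in any of boxes 1, 2, 3, 6, and 7 (prior 1/7 each): the host has 5 equally likely choices, so probability 1/5; weight (1/7)·(1/5) = 1/35 each.
If it is in box 4 (prior 1/7): the host opened box 4, so this case is ruled out; weight (1/7)·0 = 0.
If it is in box 5 (prior 1/7): the host has 6 equally likely choices, so probability 1/6; weight (1/7)·(1/6) = 1/42.
The weights sum to 1/6.
So P(the gold coin in box 3 | the host opened box 4) = (1/35) / (1/6) = 6/35.

6/35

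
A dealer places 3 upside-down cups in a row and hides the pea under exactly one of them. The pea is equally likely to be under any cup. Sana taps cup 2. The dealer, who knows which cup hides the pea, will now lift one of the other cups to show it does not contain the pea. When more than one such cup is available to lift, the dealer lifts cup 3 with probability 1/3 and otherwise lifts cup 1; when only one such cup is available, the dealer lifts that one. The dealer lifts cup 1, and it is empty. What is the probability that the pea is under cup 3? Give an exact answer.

3/5

Condition on the true location of the pea.
If it is under cup 1 (prior 1/3): the dealer opened cup 1, so this case is ruled out; weight (1/3)·0 = 0.
If it is under cup 2 (prior 1/3): cup 3 is available but not opened, probability 2/3; weight (1/3)·(2/3) = 2/9.
If it is under cup 3 (prior 1/3): only cup 1 is available, probability 1; weight (1/3)·1 = 1/3.
The weights sum to 5/9.
So P(the pea under cup 3 | the dealer opened cup 1) = (1/3) / (5/9) = 3/5.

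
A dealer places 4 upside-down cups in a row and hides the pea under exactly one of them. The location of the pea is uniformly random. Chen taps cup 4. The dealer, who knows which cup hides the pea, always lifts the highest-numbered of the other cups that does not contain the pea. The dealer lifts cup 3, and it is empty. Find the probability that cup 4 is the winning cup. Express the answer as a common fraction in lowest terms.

Condition on the true location of the pea.
If it is under any of cups 1, 2, and 4 (prior 1/4 each): cup 3 is the highest-numbered option available, probability 1; weight (1/4)·1 = 1/4 each.
If it is under cup 3 (prior 1/4): the dealer opened cup 3, so this case is ruled out; weight (1/4)·0 = 0.
The weights sum to 3/4.
So P(the pea under cup 4 | the dealer opened cup 3) = (1/4) / (3/4) = 1/3.

1/3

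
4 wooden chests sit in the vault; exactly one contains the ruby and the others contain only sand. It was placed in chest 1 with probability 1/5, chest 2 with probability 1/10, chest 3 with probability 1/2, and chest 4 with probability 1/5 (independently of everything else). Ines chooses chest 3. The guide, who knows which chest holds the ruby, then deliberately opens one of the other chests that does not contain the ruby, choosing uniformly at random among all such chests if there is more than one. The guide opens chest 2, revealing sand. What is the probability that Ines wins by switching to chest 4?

3/11

Apply Bayes' rule, conditioning on where the ruby actually is.
If it is in either of chests 1 and 4 (prior 1/5 each): the guide has 2 equally likely choices, so probability 1/2; weight (1/5)·(1/2) = 1/10 each.
If it is in chest 2 (prior 1/10): the guide opened chest 2, so this case is ruled out; weight (1/10)·0 = 0.
If it is in chest 3 (prior 1/2): the guide has 3 equally likely choices, so probability 1/3; weight (1/2)·(1/3) = 1/6.
The weights sum to 11/30.
So P(the ruby in chest 4 | the guide opened chest 2) = (1/10) / (11/30) = 3/11.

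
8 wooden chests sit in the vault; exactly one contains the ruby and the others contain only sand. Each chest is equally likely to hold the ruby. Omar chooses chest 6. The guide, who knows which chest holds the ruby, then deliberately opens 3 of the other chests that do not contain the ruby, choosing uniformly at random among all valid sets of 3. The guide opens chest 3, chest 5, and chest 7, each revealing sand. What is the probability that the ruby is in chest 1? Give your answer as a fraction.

7/32

Condition on the true location of the ruby.
If it is in any of chests 1, 2, 4, and 8 (prior 1/8 each): the guide has 20 equally likely choices, so probability 1/20; weight (1/8)·(1/20) = 1/160 each.
If it is in any of chests 3, 5, and 7 (prior 1/8 each): that chest was opened and seen not to hold the prize — ruled out; weight (1/8)·0 = 0 each.
If it is in chest 6 (prior 1/8): the guide has 35 equally likely choices, so probability 1/35; weight (1/8)·(1/35) = 1/280.
The weights sum to 1/35.
So P(the ruby in chest 1 | the guide opened chest 3, chest 5, and chest 7) = (1/160) / (1/35) = 7/32.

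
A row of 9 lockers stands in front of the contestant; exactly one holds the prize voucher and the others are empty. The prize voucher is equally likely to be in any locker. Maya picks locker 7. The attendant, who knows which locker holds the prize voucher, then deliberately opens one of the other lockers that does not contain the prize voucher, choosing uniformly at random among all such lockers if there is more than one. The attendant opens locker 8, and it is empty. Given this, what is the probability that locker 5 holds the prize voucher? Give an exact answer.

Condition on the true location of the prize voucher.
If it is in any of lockers 1, 2, 3, 4, 5, 6, and 9 (prior 1/9 each): the attendant has 7 equally likely choices, so probability 1/7; weight (1/9)·(1/7) = 1/63 each.
If it is in locker 7 (prior 1/9): the attendant has 8 equally likely choices, so probability 1/8; weight (1/9)·(1/8) = 1/72.
If it is in locker 8 (prior 1/9): the attendant opened locker 8, so this case is ruled out; weight (1/9)·0 = 0.
The weights sum to 1/8.
So P(the prize voucher in locker 5 | the attendant opened locker 8) = (1/63) / (1/8) = 8/63.

8/63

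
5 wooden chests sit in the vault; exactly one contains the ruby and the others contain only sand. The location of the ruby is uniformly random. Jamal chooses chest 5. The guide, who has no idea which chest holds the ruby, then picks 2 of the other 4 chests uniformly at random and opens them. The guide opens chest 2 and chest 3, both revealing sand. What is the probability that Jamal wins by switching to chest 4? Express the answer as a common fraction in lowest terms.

Condition on the true location of the ruby.
If it is in any of chests 1, 4, and 5 (prior 1/5 each): the guide picks exactly this set with probability 1/6 regardless, and none is the prize; weight (1/5)·(1/6) = 1/30 each.
If it is in either of chests 2 and 3 (prior 1/5 each): that chest was opened and seen not to hold the prize — ruled out; weight (1/5)·0 = 0 each.
The weights sum to 1/10.
So P(the ruby in chest 4 | the guide opened chest 2 and chest 3) = (1/30) / (1/10) = 1/3.

1/3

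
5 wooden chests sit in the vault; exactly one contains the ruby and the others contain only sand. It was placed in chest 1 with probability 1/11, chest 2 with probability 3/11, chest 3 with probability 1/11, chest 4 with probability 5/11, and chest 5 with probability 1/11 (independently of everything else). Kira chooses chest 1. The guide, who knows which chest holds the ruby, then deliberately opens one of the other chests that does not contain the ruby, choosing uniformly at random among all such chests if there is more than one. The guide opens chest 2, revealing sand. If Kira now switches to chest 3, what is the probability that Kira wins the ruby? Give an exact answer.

Consider each possible location of the ruby in turn.
If it is in chest 1 (prior 1/11): the guide has 4 equally likely choices, so probability 1/4; weight (1/11)·(1/4) = 1/44.
If it is in chest 2 (prior 3/11): the guide opened chest 2, so this case is ruled out; weight (3/11)·0 = 0.
If it is in either of chests 3 and 5 (prior 1/11 each): the guide has 3 equally likely choices, so probability 1/3; weight (1/11)·(1/3) = 1/33 each.
If it is in chest 4 (prior 5/11): the guide has 3 equally likely choices, so probability 1/3; weight (5/11)·(1/3) = 5/33.
The weights sum to 31/132.
So P(the ruby in chest 3 | the guide opened chest 2) = (1/33) / (31/132) = 4/31.

4/31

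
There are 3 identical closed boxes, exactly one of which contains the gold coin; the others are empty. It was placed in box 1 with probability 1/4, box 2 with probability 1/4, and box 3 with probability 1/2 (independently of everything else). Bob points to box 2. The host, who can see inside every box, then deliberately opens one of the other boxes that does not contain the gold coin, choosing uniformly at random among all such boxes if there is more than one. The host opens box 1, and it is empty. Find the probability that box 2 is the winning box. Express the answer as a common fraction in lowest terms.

1/5

Condition on the true location of the gold coin.
If it is in box 1 (prior 1/4): the host opened box 1, so this case is ruled out; weight (1/4)·0 = 0.
If it is in box 2 (prior 1/4): the host has 2 equally likely choices, so probability 1/2; weight (1/4)·(1/2) = 1/8.
If it is in box 3 (prior 1/2): the host has no choice, probability 1; weight (1/2)·1 = 1/2.
The weights sum to 5/8.
So P(the gold coin in box 2 | the host opened box 1) = (1/8) / (5/8) = 1/5.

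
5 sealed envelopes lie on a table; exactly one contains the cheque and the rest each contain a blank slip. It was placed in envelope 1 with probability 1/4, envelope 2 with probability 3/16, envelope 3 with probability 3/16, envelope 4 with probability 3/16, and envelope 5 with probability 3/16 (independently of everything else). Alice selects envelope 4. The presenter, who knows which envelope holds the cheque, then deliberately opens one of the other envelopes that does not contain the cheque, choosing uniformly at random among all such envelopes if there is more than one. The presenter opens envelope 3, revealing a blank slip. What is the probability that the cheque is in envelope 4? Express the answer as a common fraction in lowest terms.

Condition on the true location of the cheque.
If it is in envelope 1 (prior 1/4): the presenter has 3 equally likely choices, so probability 1/3; weight (1/4)·(1/3) = 1/12.
If it is in either of envelopes 2 and 5 (prior 3/16 each): the presenter has 3 equally likely choices, so probability 1/3; weight (3/16)·(1/3) = 1/16 each.
If it is in envelope 3 (prior 3/16): the presenter opened envelope 3, so this case is ruled out; weight (3/16)·0 = 0.
If it is in envelope 4 (prior 3/16): the presenter has 4 equally likely choices, so probability 1/4; weight (3/16)·(1/4) = 3/64.
The weights sum to 49/192.
So P(the cheque in envelope 4 | the presenter opened envelope 3) = (3/64) / (49/192) = 9/49.

9/49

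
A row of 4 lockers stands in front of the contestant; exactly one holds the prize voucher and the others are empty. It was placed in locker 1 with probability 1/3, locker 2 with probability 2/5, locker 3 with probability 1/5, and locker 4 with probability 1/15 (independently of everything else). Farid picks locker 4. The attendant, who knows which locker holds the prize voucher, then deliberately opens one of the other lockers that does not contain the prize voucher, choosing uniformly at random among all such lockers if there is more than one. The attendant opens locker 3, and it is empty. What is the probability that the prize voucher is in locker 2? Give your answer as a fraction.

18/35

Apply Bayes' rule, conditioning on where the prize voucher actually is.
If it is in locker 1 (prior 1/3): the attendant has 2 equally likely choices, so probability 1/2; weight (1/3)·(1/2) = 1/6.
If it is in locker 2 (prior 2/5): the attendant has 2 equally likely choices, so probability 1/2; weight (2/5)·(1/2) = 1/5.
If it is in locker 3 (prior 1/5): the attendant opened locker 3, so this case is ruled out; weight (1/5)·0 = 0.
If it is in locker 4 (prior 1/15): the attendant has 3 equally likely choices, so probability 1/3; weight (1/15)·(1/3) = 1/45.
The weights sum to 7/18.
So P(the prize voucher in locker 2 | the attendant opened locker 3) = (1/5) / (7/18) = 18/35.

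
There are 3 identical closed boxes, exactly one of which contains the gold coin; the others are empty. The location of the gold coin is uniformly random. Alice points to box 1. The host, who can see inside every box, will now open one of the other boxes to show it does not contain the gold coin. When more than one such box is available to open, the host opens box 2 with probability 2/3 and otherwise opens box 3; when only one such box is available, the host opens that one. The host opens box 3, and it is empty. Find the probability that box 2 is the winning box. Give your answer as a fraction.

3/4

Consider each possible location of the gold coin in turn.
If it is in box 1 (prior 1/3): box 2 is available but not opened, probability 1/3; weight (1/3)·(1/3) = 1/9.
If it is in box 2 (prior 1/3): only box 3 is available, probability 1; weight (1/3)·1 = 1/3.
If it is in box 3 (prior 1/3): the host opened box 3, so this case is ruled out; weight (1/3)·0 = 0.
The weights sum to 4/9.
So P(the gold coin in box 2 | the host opened box 3) = (1/3) / (4/9) = 3/4.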